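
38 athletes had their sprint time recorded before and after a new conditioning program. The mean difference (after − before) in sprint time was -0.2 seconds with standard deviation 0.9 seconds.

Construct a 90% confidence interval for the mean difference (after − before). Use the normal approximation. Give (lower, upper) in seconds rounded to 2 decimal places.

(-0.44, 0.04)

Paired design: SE = s_d/√n = 0.9/√38 = 0.1460.
z* = 1.645; margin of error = 1.645 × 0.1460 = 0.2402.
-0.2 ± 0.2402 → (-0.44, 0.04).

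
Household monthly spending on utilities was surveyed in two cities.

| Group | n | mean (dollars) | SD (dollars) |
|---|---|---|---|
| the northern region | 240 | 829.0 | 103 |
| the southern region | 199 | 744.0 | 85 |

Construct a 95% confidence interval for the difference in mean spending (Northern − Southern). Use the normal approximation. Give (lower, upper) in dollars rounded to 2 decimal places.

(67.41, 102.59)

Per-group SEs: s₁/√n₁ = 103/√240 = 6.6486, s₂/√n₂ = 85/√199 = 6.0255.
Unpooled SE of the difference: √(44.20388196 + 36.30665025) = 8.9728.
Margin of error = z* · SE = 1.960 × 8.9728 = 17.5867.
x̄₁ − x̄₂ = 829.0 − 744.0 = 85.0000.
CI: 85.0000 ± 17.5867 = (67.41, 102.59).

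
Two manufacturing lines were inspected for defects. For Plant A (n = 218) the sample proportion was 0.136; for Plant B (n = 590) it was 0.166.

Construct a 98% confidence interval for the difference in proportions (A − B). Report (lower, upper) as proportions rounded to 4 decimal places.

The two standard errors are √(0.1360×0.8640/218) = 0.02322 and √(0.1660×0.8340/590) = 0.01532.
Because the samples are independent, SE_diff = √(0.02322² + 0.01532²) = 0.02782.
Using z* = 2.326 for 98%, ME = 2.326 × 0.02782 = 0.06471.
p̂₁ − p̂₂ = -0.0300; interval -0.0300 ± 0.06471 gives (-0.0947, 0.0347).

(-0.0947, 0.0347)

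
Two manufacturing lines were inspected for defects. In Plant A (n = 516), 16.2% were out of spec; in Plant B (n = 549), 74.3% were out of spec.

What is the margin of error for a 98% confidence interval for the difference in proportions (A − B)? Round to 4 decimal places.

0.0575

SE₁ = √(p̂₁(1−p̂₁)/n₁) = √(0.1620·0.8380/516) = 0.01622; SE₂ = √(0.7430·0.2570/549) = 0.01865.
Independent samples: SE of the difference = √(SE₁² + SE₂²) = √(0.0002630884 + 0.0003478225) = 0.02472.
z* for 98% confidence is 2.326, so the margin of error is 2.326 × 0.02472 = 0.05750.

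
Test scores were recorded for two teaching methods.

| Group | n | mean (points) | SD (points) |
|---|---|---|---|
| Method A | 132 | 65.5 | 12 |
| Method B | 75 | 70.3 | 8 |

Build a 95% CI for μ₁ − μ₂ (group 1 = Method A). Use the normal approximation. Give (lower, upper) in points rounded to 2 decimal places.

Per-group SEs: s₁/√n₁ = 12/√132 = 1.0445, s₂/√n₂ = 8/√75 = 0.9238.
Unpooled SE of the difference: √(1.09098025 + 0.85340644) = 1.3944.
Margin of error = z* · SE = 1.960 × 1.3944 = 2.7330.
x̄₁ − x̄₂ = 65.5 − 70.3 = -4.8000.
CI: -4.8000 ± 2.7330 = (-7.53, -2.07).

(-7.53, -2.07)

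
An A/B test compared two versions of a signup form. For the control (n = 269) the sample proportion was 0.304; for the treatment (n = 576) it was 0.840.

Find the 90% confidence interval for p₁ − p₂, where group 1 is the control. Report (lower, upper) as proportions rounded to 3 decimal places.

(-0.589, -0.483)

The two standard errors are √(0.3040×0.6960/269) = 0.02805 and √(0.8400×0.1600/576) = 0.01528.
Because the samples are independent, SE_diff = √(0.02805² + 0.01528²) = 0.03194.
Using z* = 1.645 for 90%, ME = 1.645 × 0.03194 = 0.05254.
p̂₁ − p̂₂ = -0.5360; interval -0.5360 ± 0.05254 gives (-0.589, -0.483).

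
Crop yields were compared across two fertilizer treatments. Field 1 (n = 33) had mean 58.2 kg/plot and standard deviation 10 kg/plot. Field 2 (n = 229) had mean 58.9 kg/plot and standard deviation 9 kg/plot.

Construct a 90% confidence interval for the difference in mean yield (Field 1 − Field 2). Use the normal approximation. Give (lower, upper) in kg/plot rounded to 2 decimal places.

SE₁ = s₁/√n₁ = 10/√33 = 1.7408; SE₂ = 9/√229 = 0.5947.
Independent samples, unequal variances: SE_diff = √(SE₁² + SE₂²) = √(3.03038464 + 0.35366809) = 1.8396.
z* = 1.645, so margin of error = 1.645 × 1.8396 = 3.0261.
Difference in means = 58.2 − 58.9 = -0.7000.
-0.7000 ± 3.0261 → (-3.73, 2.33).

(-3.73, 2.33)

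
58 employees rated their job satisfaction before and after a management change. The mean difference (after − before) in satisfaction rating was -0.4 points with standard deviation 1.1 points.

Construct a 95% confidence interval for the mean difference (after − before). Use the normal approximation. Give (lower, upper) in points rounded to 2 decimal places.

(-0.68, -0.12)

This is a matched-pairs design, so SE = s_d/√n = 1.1/√58 = 0.1444.
Margin = 1.960 × 0.1444 = 0.2830; the interval is -0.4 ± 0.2830 = (-0.68, -0.12).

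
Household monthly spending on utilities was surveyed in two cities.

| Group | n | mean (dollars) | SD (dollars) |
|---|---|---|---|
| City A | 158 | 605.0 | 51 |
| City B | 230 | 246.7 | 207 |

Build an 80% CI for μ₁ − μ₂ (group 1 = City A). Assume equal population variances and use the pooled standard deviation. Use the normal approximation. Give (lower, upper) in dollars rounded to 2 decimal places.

(336.74, 379.86)

s_p = √[((n₁−1)s₁² + (n₂−1)s₂²)/(n₁+n₂−2)] = √[(157·51² + 229·207²)/386] = 162.7228.
SE = 162.7228·√(1/158 + 1/230) = 16.8140.
With z* = 1.282, margin = 1.282 × 16.8140 = 21.5555.
x̄₁ − x̄₂ = 605.0 − 246.7 = 358.3000; interval 358.3000 ± 21.5555 = (336.74, 379.86).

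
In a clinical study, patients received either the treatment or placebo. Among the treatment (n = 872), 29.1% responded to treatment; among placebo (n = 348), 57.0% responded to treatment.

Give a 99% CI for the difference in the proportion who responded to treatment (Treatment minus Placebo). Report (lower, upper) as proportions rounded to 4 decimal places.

The two standard errors are √(0.2910×0.7090/872) = 0.01538 and √(0.5700×0.4300/348) = 0.02654.
Because the samples are independent, SE_diff = √(0.01538² + 0.02654²) = 0.03067.
Using z* = 2.576 for 99%, ME = 2.576 × 0.03067 = 0.07901.
p̂₁ − p̂₂ = -0.2790; interval -0.2790 ± 0.07901 gives (-0.3580, -0.2000).

(-0.3580, -0.2000)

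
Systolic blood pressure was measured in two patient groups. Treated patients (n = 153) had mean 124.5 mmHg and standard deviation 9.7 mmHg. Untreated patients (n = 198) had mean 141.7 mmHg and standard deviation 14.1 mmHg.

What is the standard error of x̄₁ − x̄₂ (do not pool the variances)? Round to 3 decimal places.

1.272

Per-group SEs: s₁/√n₁ = 9.7/√153 = 0.7842, s₂/√n₂ = 14.1/√198 = 1.0020.
Unpooled SE of the difference: √(0.61496964 + 1.004004) = 1.2724.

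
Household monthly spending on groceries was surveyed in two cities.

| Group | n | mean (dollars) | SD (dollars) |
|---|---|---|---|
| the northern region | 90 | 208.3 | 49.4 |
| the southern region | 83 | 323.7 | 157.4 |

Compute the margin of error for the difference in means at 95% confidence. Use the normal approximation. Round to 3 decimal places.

Per-group SEs: s₁/√n₁ = 49.4/√90 = 5.2072, s₂/√n₂ = 157.4/√83 = 17.2769.
Unpooled SE of the difference: √(27.11493184 + 298.49127361) = 18.0446.
Margin of error = z* · SE = 1.960 × 18.0446 = 35.3674.

35.367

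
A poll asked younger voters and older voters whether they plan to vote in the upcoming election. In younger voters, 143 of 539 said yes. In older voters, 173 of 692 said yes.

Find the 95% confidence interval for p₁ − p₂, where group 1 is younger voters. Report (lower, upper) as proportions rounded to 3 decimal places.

(-0.034, 0.065)

p̂₁ = 143/539 = 0.2653 and p̂₂ = 173/692 = 0.2500.
SE₁ = √(p̂₁(1−p̂₁)/n₁) = √(0.2653·0.7347/539) = 0.01902; SE₂ = √(0.2500·0.7500/692) = 0.01646.
Independent samples: SE of the difference = √(SE₁² + SE₂²) = √(0.0003617604 + 0.0002709316) = 0.02515.
z* for 95% confidence is 1.960, so the margin of error is 1.960 × 0.02515 = 0.04929.
Point estimate p̂₁ − p̂₂ = 0.2653 − 0.2500 = 0.0153.
0.0153 ± 0.04929 → (-0.034, 0.065).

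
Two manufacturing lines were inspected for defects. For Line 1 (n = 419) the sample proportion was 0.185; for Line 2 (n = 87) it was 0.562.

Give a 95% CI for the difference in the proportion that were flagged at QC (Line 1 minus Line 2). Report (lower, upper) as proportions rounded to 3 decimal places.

SE₁ = √(p̂₁(1−p̂₁)/n₁) = √(0.1850·0.8150/419) = 0.01897; SE₂ = √(0.5620·0.4380/87) = 0.05319.
Independent samples: SE of the difference = √(SE₁² + SE₂²) = √(0.0003598609 + 0.0028291761) = 0.05647.
z* for 95% confidence is 1.960, so the margin of error is 1.960 × 0.05647 = 0.11068.
Point estimate p̂₁ − p̂₂ = 0.1850 − 0.5620 = -0.3770.
-0.3770 ± 0.11068 → (-0.488, -0.266).

(-0.488, -0.266)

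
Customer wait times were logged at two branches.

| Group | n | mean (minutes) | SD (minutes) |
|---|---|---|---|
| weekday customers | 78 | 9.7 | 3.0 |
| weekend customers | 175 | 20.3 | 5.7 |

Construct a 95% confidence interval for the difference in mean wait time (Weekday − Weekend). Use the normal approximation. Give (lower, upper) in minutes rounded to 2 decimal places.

(-11.68, -9.52)

Standard errors of each mean: 3.0/√78 = 0.3397 and 5.7/√175 = 0.4309.
SE(x̄₁ − x̄₂) = √(0.3397² + 0.4309²) = 0.5487 for independent samples with unequal variances.
With z* = 1.960, the margin is 1.960 × 0.5487 = 1.0755.
x̄₁ − x̄₂ = 9.7 − 20.3 = -10.6000; the interval is -10.6000 ± 1.0755 = (-11.68, -9.52).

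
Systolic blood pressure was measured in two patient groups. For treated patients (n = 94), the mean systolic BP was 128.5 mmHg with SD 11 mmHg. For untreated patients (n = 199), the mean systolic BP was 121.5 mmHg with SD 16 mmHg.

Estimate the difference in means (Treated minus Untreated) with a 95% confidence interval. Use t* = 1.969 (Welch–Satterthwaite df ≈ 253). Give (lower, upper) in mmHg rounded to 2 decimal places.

(3.84, 10.16)

SE₁ = s₁/√n₁ = 11/√94 = 1.1346; SE₂ = 16/√199 = 1.1342.
Independent samples, unequal variances: SE_diff = √(SE₁² + SE₂²) = √(1.28731716 + 1.28640964) = 1.6043.
t* = 1.969, so margin of error = 1.969 × 1.6043 = 3.1589.
Difference in means = 128.5 − 121.5 = 7.0000.
7.0000 ± 3.1589 → (3.84, 10.16).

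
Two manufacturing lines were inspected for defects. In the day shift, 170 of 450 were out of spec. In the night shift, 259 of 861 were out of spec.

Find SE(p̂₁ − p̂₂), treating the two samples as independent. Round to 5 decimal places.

p̂₁ = 170/450 = 0.3778 and p̂₂ = 259/861 = 0.3008.
SE₁ = √(p̂₁(1−p̂₁)/n₁) = √(0.3778·0.6222/450) = 0.02286; SE₂ = √(0.3008·0.6992/861) = 0.01563.
Independent samples: SE of the difference = √(SE₁² + SE₂²) = √(0.0005225796 + 0.0002442969) = 0.02769.

0.02769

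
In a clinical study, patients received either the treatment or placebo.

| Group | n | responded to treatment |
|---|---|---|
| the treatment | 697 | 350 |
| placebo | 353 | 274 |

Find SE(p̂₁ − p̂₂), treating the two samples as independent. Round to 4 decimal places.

0.0292

Sample proportions: 350/697 = 0.5022, 274/353 = 0.7762.
Each SE is √(p̂(1−p̂)/n): √(0.5022·0.4978/697) = 0.01894 and √(0.7762·0.2238/353) = 0.02218.
SE(p̂₁ − p̂₂) = √(SE₁² + SE₂²) = √(0.0003587236 + 0.0004919524) = 0.02917, since the two samples are independent.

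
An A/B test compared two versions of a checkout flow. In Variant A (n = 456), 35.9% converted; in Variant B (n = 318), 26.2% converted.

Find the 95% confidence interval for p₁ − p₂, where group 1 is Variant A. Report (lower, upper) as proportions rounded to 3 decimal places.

(0.032, 0.162)

The two standard errors are √(0.3590×0.6410/456) = 0.02246 and √(0.2620×0.7380/318) = 0.02466.
Because the samples are independent, SE_diff = √(0.02246² + 0.02466²) = 0.03336.
Using z* = 1.960 for 95%, ME = 1.960 × 0.03336 = 0.06539.
p̂₁ − p̂₂ = 0.0970; interval 0.0970 ± 0.06539 gives (0.032, 0.162).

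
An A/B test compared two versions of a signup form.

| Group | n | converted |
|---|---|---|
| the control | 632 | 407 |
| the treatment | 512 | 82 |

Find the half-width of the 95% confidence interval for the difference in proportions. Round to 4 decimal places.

Sample proportions: 407/632 = 0.6440, 82/512 = 0.1602.
Each SE is √(p̂(1−p̂)/n): √(0.6440·0.3560/632) = 0.01905 and √(0.1602·0.8398/512) = 0.01621.
SE(p̂₁ − p̂₂) = √(SE₁² + SE₂²) = √(0.0003629025 + 0.0002627641) = 0.02501, since the two samples are independent.
At 95% confidence z* = 1.960; margin = 1.960 × 0.02501 = 0.04902.

0.0490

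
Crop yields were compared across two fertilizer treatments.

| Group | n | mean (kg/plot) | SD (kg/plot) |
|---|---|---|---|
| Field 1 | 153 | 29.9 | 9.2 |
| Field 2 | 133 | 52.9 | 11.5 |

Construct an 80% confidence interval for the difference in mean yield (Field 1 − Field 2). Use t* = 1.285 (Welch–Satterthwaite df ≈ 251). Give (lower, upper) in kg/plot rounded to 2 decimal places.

(-24.60, -21.40)

SE₁ = s₁/√n₁ = 9.2/√153 = 0.7438; SE₂ = 11.5/√133 = 0.9972.
Independent samples, unequal variances: SE_diff = √(SE₁² + SE₂²) = √(0.55323844 + 0.99440784) = 1.2440.
t* = 1.285, so margin of error = 1.285 × 1.2440 = 1.5985.
Difference in means = 29.9 − 52.9 = -23.0000.
-23.0000 ± 1.5985 → (-24.60, -21.40).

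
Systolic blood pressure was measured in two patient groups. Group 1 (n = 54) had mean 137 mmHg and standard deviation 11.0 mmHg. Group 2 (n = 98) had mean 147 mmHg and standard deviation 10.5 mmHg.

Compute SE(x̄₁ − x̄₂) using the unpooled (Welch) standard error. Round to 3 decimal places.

Per-group SEs: s₁/√n₁ = 11.0/√54 = 1.4969, s₂/√n₂ = 10.5/√98 = 1.0607.
Unpooled SE of the difference: √(2.24070961 + 1.12508449) = 1.8346.

1.835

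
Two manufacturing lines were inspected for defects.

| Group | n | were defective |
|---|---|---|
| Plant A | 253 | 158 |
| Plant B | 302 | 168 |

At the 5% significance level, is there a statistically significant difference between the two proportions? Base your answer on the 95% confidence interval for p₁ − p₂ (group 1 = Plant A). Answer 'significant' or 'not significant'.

First, p̂₁ = 158/253 = 0.6245; p̂₂ = 168/302 = 0.5563.
The two standard errors are √(0.6245×0.3755/253) = 0.03044 and √(0.5563×0.4437/302) = 0.02859.
Because the samples are independent, SE_diff = √(0.03044² + 0.02859²) = 0.04176.
Using z* = 1.960 for 95%, ME = 1.960 × 0.04176 = 0.08185.
p̂₁ − p̂₂ = 0.0682; interval 0.0682 ± 0.08185 gives (-0.01365, 0.15005).
The interval (-0.01365, 0.15005) contains 0, so the difference is not significant.

not significant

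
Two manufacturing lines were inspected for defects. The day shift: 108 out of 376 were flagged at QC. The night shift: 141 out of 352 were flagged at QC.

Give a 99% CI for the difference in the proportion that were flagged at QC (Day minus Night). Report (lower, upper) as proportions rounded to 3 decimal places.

p̂₁ = 108/376 = 0.2872 and p̂₂ = 141/352 = 0.4006.
SE₁ = √(p̂₁(1−p̂₁)/n₁) = √(0.2872·0.7128/376) = 0.02333; SE₂ = √(0.4006·0.5994/352) = 0.02612.
Independent samples: SE of the difference = √(SE₁² + SE₂²) = √(0.0005442889 + 0.0006822544) = 0.03502.
z* for 99% confidence is 2.576, so the margin of error is 2.576 × 0.03502 = 0.09021.
Point estimate p̂₁ − p̂₂ = 0.2872 − 0.4006 = -0.1134.
-0.1134 ± 0.09021 → (-0.204, -0.023).

(-0.204, -0.023)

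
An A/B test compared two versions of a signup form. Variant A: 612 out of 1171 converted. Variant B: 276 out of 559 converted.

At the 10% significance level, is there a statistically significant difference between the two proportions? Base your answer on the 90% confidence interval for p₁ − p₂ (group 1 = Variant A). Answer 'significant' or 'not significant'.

not significant

Sample proportions: 612/1171 = 0.5226, 276/559 = 0.4937.
Each SE is √(p̂(1−p̂)/n): √(0.5226·0.4774/1171) = 0.01460 and √(0.4937·0.5063/559) = 0.02115.
SE(p̂₁ − p̂₂) = √(SE₁² + SE₂²) = √(0.00021316 + 0.0004473225) = 0.02570, since the two samples are independent.
At 90% confidence z* = 1.645; margin = 1.645 × 0.02570 = 0.04228.
The difference is 0.5226 − 0.4937 = 0.0289, so the interval is 0.0289 ± 0.04228 = (-0.01338, 0.07118).
The interval (-0.01338, 0.07118) contains 0, so the difference is not significant.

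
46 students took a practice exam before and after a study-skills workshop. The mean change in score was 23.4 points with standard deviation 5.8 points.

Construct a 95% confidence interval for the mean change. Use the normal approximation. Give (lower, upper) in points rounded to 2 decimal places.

Paired design: SE = s_d/√n = 5.8/√46 = 0.8552.
z* = 1.960; margin of error = 1.960 × 0.8552 = 1.6762.
23.4 ± 1.6762 → (21.72, 25.08).

(21.72, 25.08)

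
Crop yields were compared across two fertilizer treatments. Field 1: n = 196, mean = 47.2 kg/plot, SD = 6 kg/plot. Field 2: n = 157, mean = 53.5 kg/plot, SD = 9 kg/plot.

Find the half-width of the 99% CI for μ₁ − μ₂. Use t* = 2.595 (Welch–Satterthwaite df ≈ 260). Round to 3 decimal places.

Per-group SEs: s₁/√n₁ = 6/√196 = 0.4286, s₂/√n₂ = 9/√157 = 0.7183.
Unpooled SE of the difference: √(0.18369796 + 0.51595489) = 0.8365.
Margin of error = t* · SE = 2.595 × 0.8365 = 2.1707.

2.171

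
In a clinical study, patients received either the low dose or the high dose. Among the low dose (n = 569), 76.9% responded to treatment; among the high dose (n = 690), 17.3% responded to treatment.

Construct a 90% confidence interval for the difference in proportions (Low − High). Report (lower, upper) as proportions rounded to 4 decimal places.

(0.5585, 0.6335)

The two standard errors are √(0.7690×0.2310/569) = 0.01767 and √(0.1730×0.8270/690) = 0.01440.
Because the samples are independent, SE_diff = √(0.01767² + 0.01440²) = 0.02279.
Using z* = 1.645 for 90%, ME = 1.645 × 0.02279 = 0.03749.
p̂₁ − p̂₂ = 0.5960; interval 0.5960 ± 0.03749 gives (0.5585, 0.6335).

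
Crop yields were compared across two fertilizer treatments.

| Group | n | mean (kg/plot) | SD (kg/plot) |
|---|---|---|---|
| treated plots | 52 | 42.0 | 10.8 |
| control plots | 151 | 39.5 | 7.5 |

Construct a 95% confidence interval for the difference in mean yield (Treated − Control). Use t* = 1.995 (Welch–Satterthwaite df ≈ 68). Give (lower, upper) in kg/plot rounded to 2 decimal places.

(-0.73, 5.73)

Standard errors of each mean: 10.8/√52 = 1.4977 and 7.5/√151 = 0.6103.
SE(x̄₁ − x̄₂) = √(1.4977² + 0.6103²) = 1.6173 for independent samples with unequal variances.
With t* = 1.995, the margin is 1.995 × 1.6173 = 3.2265.
x̄₁ − x̄₂ = 42.0 − 39.5 = 2.5000; the interval is 2.5000 ± 3.2265 = (-0.73, 5.73).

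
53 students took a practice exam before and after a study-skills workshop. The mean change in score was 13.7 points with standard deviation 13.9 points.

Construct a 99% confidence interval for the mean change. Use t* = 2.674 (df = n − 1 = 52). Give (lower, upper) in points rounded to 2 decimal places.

(8.59, 18.81)

Paired design: SE = s_d/√n = 13.9/√53 = 1.9093.
t* = 2.674; margin of error = 2.674 × 1.9093 = 5.1055.
13.7 ± 5.1055 → (8.59, 18.81).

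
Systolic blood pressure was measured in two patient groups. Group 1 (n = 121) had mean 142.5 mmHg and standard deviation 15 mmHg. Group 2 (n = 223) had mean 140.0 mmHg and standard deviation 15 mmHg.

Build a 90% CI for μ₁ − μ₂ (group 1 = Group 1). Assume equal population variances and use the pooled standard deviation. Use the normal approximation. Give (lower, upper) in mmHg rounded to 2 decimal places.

s_p = √[((n₁−1)s₁² + (n₂−1)s₂²)/(n₁+n₂−2)] = √[(120·15² + 222·15²)/342] = 15.0000.
SE = 15.0000·√(1/121 + 1/223) = 1.6937.
With z* = 1.645, margin = 1.645 × 1.6937 = 2.7861.
x̄₁ − x̄₂ = 142.5 − 140.0 = 2.5000; interval 2.5000 ± 2.7861 = (-0.29, 5.29).

(-0.29, 5.29)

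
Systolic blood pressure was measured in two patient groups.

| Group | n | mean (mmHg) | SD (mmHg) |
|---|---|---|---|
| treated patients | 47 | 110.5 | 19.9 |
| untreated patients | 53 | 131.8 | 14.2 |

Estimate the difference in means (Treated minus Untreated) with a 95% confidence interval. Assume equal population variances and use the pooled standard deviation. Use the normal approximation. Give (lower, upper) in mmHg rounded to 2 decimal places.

Pooled variance s_p² = [46·19.9² + 52·14.2²] / (47+53−2) = 292.8749, so s_p = 17.1136.
SE_diff = s_p·√(1/n₁ + 1/n₂) = 17.1136·√(1/47 + 1/53) = 3.4289.
z* = 1.960; margin = 1.960 × 3.4289 = 6.7206.
Difference = 110.5 − 131.8 = -21.3000.
-21.3000 ± 6.7206 → (-28.02, -14.58).

(-28.02, -14.58)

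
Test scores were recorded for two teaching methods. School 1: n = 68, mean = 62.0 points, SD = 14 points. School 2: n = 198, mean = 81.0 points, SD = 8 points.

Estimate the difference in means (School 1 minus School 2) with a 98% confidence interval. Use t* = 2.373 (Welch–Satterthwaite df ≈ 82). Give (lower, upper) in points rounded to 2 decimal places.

(-23.25, -14.75)

Standard errors of each mean: 14/√68 = 1.6977 and 8/√198 = 0.5685.
SE(x̄₁ − x̄₂) = √(1.6977² + 0.5685²) = 1.7904 for independent samples with unequal variances.
With t* = 2.373, the margin is 2.373 × 1.7904 = 4.2486.
x̄₁ − x̄₂ = 62.0 − 81.0 = -19.0000; the interval is -19.0000 ± 4.2486 = (-23.25, -14.75).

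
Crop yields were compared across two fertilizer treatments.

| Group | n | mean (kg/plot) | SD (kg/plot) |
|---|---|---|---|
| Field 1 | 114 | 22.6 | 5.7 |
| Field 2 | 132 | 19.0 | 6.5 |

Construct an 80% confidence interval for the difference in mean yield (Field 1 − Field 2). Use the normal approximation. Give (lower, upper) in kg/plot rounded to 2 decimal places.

(2.60, 4.60)

Standard errors of each mean: 5.7/√114 = 0.5339 and 6.5/√132 = 0.5658.
SE(x̄₁ − x̄₂) = √(0.5339² + 0.5658²) = 0.7779 for independent samples with unequal variances.
With z* = 1.282, the margin is 1.282 × 0.7779 = 0.9973.
x̄₁ − x̄₂ = 22.6 − 19.0 = 3.6000; the interval is 3.6000 ± 0.9973 = (2.60, 4.60).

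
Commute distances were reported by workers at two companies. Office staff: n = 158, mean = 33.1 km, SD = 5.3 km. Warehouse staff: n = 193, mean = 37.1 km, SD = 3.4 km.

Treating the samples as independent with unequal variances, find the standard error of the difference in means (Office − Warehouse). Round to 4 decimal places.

0.4875

SE₁ = s₁/√n₁ = 5.3/√158 = 0.4216; SE₂ = 3.4/√193 = 0.2447.
Independent samples, unequal variances: SE_diff = √(SE₁² + SE₂²) = √(0.17774656 + 0.05987809) = 0.4875.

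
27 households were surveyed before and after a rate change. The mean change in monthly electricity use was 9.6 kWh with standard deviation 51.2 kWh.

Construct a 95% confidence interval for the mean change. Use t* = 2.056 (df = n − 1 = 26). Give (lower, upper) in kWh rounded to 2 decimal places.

Paired design: SE = s_d/√n = 51.2/√27 = 9.8534.
t* = 2.056; margin of error = 2.056 × 9.8534 = 20.2586.
9.6 ± 20.2586 → (-10.66, 29.86).

(-10.66, 29.86)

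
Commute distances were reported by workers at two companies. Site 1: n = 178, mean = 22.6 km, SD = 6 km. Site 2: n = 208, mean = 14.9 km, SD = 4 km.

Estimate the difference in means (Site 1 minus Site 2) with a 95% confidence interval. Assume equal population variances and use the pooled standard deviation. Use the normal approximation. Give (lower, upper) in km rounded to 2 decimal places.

(6.69, 8.71)

s_p = √[((n₁−1)s₁² + (n₂−1)s₂²)/(n₁+n₂−2)] = √[(177·6² + 207·4²)/384] = 5.0218.
SE = 5.0218·√(1/178 + 1/208) = 0.5128.
With z* = 1.960, margin = 1.960 × 0.5128 = 1.0051.
x̄₁ − x̄₂ = 22.6 − 14.9 = 7.7000; interval 7.7000 ± 1.0051 = (6.69, 8.71).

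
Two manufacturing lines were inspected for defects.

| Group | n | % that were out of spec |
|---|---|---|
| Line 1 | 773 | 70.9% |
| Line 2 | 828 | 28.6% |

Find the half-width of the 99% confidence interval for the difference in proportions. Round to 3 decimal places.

0.058

SE₁ = √(p̂₁(1−p̂₁)/n₁) = √(0.7090·0.2910/773) = 0.01634; SE₂ = √(0.2860·0.7140/828) = 0.01570.
Independent samples: SE of the difference = √(SE₁² + SE₂²) = √(0.0002669956 + 0.00024649) = 0.02266.
z* for 99% confidence is 2.576, so the margin of error is 2.576 × 0.02266 = 0.05837.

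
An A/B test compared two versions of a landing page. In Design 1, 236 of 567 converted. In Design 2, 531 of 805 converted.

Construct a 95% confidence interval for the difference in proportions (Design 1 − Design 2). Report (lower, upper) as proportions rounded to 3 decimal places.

(-0.296, -0.191)

Sample proportions: 236/567 = 0.4162, 531/805 = 0.6596.
Each SE is √(p̂(1−p̂)/n): √(0.4162·0.5838/567) = 0.02070 and √(0.6596·0.3404/805) = 0.01670.
SE(p̂₁ − p̂₂) = √(SE₁² + SE₂²) = √(0.00042849 + 0.00027889) = 0.02660, since the two samples are independent.
At 95% confidence z* = 1.960; margin = 1.960 × 0.02660 = 0.05214.
The difference is 0.4162 − 0.6596 = -0.2434, so the interval is -0.2434 ± 0.05214 = (-0.296, -0.191).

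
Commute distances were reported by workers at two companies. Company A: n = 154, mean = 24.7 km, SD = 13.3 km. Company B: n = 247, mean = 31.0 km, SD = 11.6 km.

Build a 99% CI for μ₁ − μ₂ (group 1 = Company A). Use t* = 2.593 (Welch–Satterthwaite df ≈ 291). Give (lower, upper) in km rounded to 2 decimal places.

(-9.67, -2.93)

SE₁ = s₁/√n₁ = 13.3/√154 = 1.0717; SE₂ = 11.6/√247 = 0.7381.
Independent samples, unequal variances: SE_diff = √(SE₁² + SE₂²) = √(1.14854089 + 0.54479161) = 1.3013.
t* = 2.593, so margin of error = 2.593 × 1.3013 = 3.3743.
Difference in means = 24.7 − 31.0 = -6.3000.
-6.3000 ± 3.3743 → (-9.67, -2.93).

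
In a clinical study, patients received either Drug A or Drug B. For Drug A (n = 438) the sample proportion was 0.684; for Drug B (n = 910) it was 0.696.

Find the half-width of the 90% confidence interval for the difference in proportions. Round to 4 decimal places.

Each SE is √(p̂(1−p̂)/n): √(0.6840·0.3160/438) = 0.02221 and √(0.6960·0.3040/910) = 0.01525.
SE(p̂₁ − p̂₂) = √(SE₁² + SE₂²) = √(0.0004932841 + 0.0002325625) = 0.02694, since the two samples are independent.
At 90% confidence z* = 1.645; margin = 1.645 × 0.02694 = 0.04432.

0.0443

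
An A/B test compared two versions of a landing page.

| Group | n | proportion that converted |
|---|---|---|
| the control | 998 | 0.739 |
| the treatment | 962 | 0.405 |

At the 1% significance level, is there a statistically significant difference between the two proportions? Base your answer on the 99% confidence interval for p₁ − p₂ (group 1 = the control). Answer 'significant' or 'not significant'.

The two standard errors are √(0.7390×0.2610/998) = 0.01390 and √(0.4050×0.5950/962) = 0.01583.
Because the samples are independent, SE_diff = √(0.01390² + 0.01583²) = 0.02107.
Using z* = 2.576 for 99%, ME = 2.576 × 0.02107 = 0.05428.
p̂₁ − p̂₂ = 0.3340; interval 0.3340 ± 0.05428 gives (0.27972, 0.38828).
The interval (0.27972, 0.38828) does not contain 0, so the difference is significant.

significant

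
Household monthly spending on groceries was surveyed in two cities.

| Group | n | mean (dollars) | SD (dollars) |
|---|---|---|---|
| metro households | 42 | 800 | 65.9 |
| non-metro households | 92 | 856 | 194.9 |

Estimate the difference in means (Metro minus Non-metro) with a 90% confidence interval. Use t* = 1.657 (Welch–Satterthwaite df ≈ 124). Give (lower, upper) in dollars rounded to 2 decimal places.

Standard errors of each mean: 65.9/√42 = 10.1686 and 194.9/√92 = 20.3197.
SE(x̄₁ − x̄₂) = √(10.1686² + 20.3197²) = 22.7220 for independent samples with unequal variances.
With t* = 1.657, the margin is 1.657 × 22.7220 = 37.6504.
x̄₁ − x̄₂ = 800 − 856 = -56.0000; the interval is -56.0000 ± 37.6504 = (-93.65, -18.35).

(-93.65, -18.35)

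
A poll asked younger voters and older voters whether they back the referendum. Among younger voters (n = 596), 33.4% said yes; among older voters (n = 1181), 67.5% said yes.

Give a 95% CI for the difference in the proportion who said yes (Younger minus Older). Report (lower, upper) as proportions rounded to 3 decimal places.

Each SE is √(p̂(1−p̂)/n): √(0.3340·0.6660/596) = 0.01932 and √(0.6750·0.3250/1181) = 0.01363.
SE(p̂₁ − p̂₂) = √(SE₁² + SE₂²) = √(0.0003732624 + 0.0001857769) = 0.02364, since the two samples are independent.
At 95% confidence z* = 1.960; margin = 1.960 × 0.02364 = 0.04633.
The difference is 0.3340 − 0.6750 = -0.3410, so the interval is -0.3410 ± 0.04633 = (-0.387, -0.295).

(-0.387, -0.295)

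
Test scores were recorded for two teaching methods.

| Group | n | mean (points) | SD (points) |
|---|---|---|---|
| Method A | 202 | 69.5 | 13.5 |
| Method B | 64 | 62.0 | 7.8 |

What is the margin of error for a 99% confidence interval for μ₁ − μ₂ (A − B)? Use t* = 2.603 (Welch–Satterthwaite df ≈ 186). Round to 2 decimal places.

Standard errors of each mean: 13.5/√202 = 0.9499 and 7.8/√64 = 0.9750.
SE(x̄₁ − x̄₂) = √(0.9499² + 0.9750²) = 1.3612 for independent samples with unequal variances.
With t* = 2.603, the margin is 2.603 × 1.3612 = 3.5432.

3.54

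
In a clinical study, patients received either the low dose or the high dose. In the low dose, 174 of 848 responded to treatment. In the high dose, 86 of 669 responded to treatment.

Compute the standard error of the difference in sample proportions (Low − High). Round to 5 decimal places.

0.01897

First, p̂₁ = 174/848 = 0.2052; p̂₂ = 86/669 = 0.1286.
The two standard errors are √(0.2052×0.7948/848) = 0.01387 and √(0.1286×0.8714/669) = 0.01294.
Because the samples are independent, SE_diff = √(0.01387² + 0.01294²) = 0.01897.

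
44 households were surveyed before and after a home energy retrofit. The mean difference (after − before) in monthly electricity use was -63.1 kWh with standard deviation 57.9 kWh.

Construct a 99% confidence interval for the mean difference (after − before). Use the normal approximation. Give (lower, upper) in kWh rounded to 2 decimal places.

(-85.59, -40.61)

Paired design: SE = s_d/√n = 57.9/√44 = 8.7288.
z* = 2.576; margin of error = 2.576 × 8.7288 = 22.4854.
-63.1 ± 22.4854 → (-85.59, -40.61).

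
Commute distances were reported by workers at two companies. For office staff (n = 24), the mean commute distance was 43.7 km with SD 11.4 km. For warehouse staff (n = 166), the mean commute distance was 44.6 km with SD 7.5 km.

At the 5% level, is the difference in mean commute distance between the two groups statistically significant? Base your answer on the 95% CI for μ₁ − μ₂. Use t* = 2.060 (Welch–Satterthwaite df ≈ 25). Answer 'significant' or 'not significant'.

Per-group SEs: s₁/√n₁ = 11.4/√24 = 2.3270, s₂/√n₂ = 7.5/√166 = 0.5821.
Unpooled SE of the difference: √(5.414929 + 0.33884041) = 2.3987.
Margin of error = t* · SE = 2.060 × 2.3987 = 4.9413.
x̄₁ − x̄₂ = 43.7 − 44.6 = -0.9000.
CI: -0.9000 ± 4.9413 = (-5.8413, 4.0413).
The interval (-5.8413, 4.0413) contains 0, so the difference is not significant.

not significant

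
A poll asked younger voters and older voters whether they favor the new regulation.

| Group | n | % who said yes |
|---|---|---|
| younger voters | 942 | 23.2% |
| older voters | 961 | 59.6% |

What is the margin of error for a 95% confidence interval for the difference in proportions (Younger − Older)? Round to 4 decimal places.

The two standard errors are √(0.2320×0.7680/942) = 0.01375 and √(0.5960×0.4040/961) = 0.01583.
Because the samples are independent, SE_diff = √(0.01375² + 0.01583²) = 0.02097.
Using z* = 1.960 for 95%, ME = 1.960 × 0.02097 = 0.04110.

0.0411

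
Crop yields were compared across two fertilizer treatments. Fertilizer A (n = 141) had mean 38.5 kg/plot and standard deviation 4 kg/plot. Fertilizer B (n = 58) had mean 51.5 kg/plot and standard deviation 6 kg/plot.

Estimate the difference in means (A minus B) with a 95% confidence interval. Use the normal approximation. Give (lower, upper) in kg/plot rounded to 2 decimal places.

(-14.68, -11.32)

SE₁ = s₁/√n₁ = 4/√141 = 0.3369; SE₂ = 6/√58 = 0.7878.
Independent samples, unequal variances: SE_diff = √(SE₁² + SE₂²) = √(0.11350161 + 0.62062884) = 0.8568.
z* = 1.960, so margin of error = 1.960 × 0.8568 = 1.6793.
Difference in means = 38.5 − 51.5 = -13.0000.
-13.0000 ± 1.6793 → (-14.68, -11.32).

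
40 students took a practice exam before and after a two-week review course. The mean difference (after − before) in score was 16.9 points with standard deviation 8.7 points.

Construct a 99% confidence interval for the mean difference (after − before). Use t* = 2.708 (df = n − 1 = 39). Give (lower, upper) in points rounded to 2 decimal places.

(13.17, 20.63)

This is a matched-pairs design, so SE = s_d/√n = 8.7/√40 = 1.3756.
Margin = 2.708 × 1.3756 = 3.7251; the interval is 16.9 ± 3.7251 = (13.17, 20.63).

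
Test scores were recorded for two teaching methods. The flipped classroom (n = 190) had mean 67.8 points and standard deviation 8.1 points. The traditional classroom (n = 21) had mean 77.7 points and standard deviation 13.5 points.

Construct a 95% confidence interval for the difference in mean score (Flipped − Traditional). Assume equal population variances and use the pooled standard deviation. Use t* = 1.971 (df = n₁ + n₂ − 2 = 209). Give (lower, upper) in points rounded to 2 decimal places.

s_p = √[((n₁−1)s₁² + (n₂−1)s₂²)/(n₁+n₂−2)] = √[(189·8.1² + 20·13.5²)/209] = 8.7619.
SE = 8.7619·√(1/190 + 1/21) = 2.0149.
With t* = 1.971, margin = 1.971 × 2.0149 = 3.9714.
x̄₁ − x̄₂ = 67.8 − 77.7 = -9.9000; interval -9.9000 ± 3.9714 = (-13.87, -5.93).

(-13.87, -5.93)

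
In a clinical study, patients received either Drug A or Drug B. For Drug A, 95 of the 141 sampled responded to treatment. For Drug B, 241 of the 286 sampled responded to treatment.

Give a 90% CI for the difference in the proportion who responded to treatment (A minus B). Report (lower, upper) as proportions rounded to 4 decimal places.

(-0.2429, -0.0949)

p̂₁ = 95/141 = 0.6738 and p̂₂ = 241/286 = 0.8427.
SE₁ = √(p̂₁(1−p̂₁)/n₁) = √(0.6738·0.3262/141) = 0.03948; SE₂ = √(0.8427·0.1573/286) = 0.02153.
Independent samples: SE of the difference = √(SE₁² + SE₂²) = √(0.0015586704 + 0.0004635409) = 0.04497.
z* for 90% confidence is 1.645, so the margin of error is 1.645 × 0.04497 = 0.07398.
Point estimate p̂₁ − p̂₂ = 0.6738 − 0.8427 = -0.1689.
-0.1689 ± 0.07398 → (-0.2429, -0.0949).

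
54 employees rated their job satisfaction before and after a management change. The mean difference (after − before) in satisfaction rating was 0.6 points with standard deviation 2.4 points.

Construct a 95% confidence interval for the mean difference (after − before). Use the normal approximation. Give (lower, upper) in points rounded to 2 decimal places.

Paired design: SE = s_d/√n = 2.4/√54 = 0.3266.
z* = 1.960; margin of error = 1.960 × 0.3266 = 0.6401.
0.6 ± 0.6401 → (-0.04, 1.24).

(-0.04, 1.24)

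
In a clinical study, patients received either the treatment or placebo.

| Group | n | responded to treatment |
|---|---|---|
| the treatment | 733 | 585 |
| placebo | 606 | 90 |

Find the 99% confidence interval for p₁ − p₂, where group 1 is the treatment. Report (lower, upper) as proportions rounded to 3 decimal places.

Sample proportions: 585/733 = 0.7981, 90/606 = 0.1485.
Each SE is √(p̂(1−p̂)/n): √(0.7981·0.2019/733) = 0.01483 and √(0.1485·0.8515/606) = 0.01445.
SE(p̂₁ − p̂₂) = √(SE₁² + SE₂²) = √(0.0002199289 + 0.0002088025) = 0.02071, since the two samples are independent.
At 99% confidence z* = 2.576; margin = 2.576 × 0.02071 = 0.05335.
The difference is 0.7981 − 0.1485 = 0.6496, so the interval is 0.6496 ± 0.05335 = (0.596, 0.703).

(0.596, 0.703)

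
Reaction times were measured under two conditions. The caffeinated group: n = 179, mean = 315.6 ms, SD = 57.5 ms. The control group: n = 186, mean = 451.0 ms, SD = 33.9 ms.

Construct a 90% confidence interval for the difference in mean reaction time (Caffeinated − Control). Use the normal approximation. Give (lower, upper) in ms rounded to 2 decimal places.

(-143.57, -127.23)

Standard errors of each mean: 57.5/√179 = 4.2978 and 33.9/√186 = 2.4857.
SE(x̄₁ − x̄₂) = √(4.2978² + 2.4857²) = 4.9649 for independent samples with unequal variances.
With z* = 1.645, the margin is 1.645 × 4.9649 = 8.1673.
x̄₁ − x̄₂ = 315.6 − 451.0 = -135.4000; the interval is -135.4000 ± 8.1673 = (-143.57, -127.23).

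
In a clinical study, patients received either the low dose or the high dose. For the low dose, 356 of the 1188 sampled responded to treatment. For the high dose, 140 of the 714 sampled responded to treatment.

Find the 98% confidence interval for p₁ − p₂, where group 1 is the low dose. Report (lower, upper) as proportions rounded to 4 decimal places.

First, p̂₁ = 356/1188 = 0.2997; p̂₂ = 140/714 = 0.1961.
The two standard errors are √(0.2997×0.7003/1188) = 0.01329 and √(0.1961×0.8039/714) = 0.01486.
Because the samples are independent, SE_diff = √(0.01329² + 0.01486²) = 0.01994.
Using z* = 2.326 for 98%, ME = 2.326 × 0.01994 = 0.04638.
p̂₁ − p̂₂ = 0.1036; interval 0.1036 ± 0.04638 gives (0.0572, 0.1500).

(0.0572, 0.1500)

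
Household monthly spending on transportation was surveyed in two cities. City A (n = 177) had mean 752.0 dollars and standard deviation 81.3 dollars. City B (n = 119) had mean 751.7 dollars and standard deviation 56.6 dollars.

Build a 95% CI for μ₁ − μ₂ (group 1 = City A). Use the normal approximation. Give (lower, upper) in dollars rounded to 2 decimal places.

Per-group SEs: s₁/√n₁ = 81.3/√177 = 6.1109, s₂/√n₂ = 56.6/√119 = 5.1885.
Unpooled SE of the difference: √(37.34309881 + 26.92053225) = 8.0165.
Margin of error = z* · SE = 1.960 × 8.0165 = 15.7123.
x̄₁ − x̄₂ = 752.0 − 751.7 = 0.3000.
CI: 0.3000 ± 15.7123 = (-15.41, 16.01).

(-15.41, 16.01)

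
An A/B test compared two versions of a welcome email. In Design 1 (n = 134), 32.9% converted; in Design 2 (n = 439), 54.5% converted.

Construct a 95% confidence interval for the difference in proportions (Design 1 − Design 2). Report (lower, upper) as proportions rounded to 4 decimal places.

(-0.3082, -0.1238)

Each SE is √(p̂(1−p̂)/n): √(0.3290·0.6710/134) = 0.04059 and √(0.5450·0.4550/439) = 0.02377.
SE(p̂₁ − p̂₂) = √(SE₁² + SE₂²) = √(0.0016475481 + 0.0005650129) = 0.04704, since the two samples are independent.
At 95% confidence z* = 1.960; margin = 1.960 × 0.04704 = 0.09220.
The difference is 0.3290 − 0.5450 = -0.2160, so the interval is -0.2160 ± 0.09220 = (-0.3082, -0.1238).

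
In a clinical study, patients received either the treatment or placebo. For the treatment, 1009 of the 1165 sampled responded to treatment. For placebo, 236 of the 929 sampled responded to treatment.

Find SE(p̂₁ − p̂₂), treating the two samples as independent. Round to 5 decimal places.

First, p̂₁ = 1009/1165 = 0.8661; p̂₂ = 236/929 = 0.2540.
The two standard errors are √(0.8661×0.1339/1165) = 0.00998 and √(0.2540×0.7460/929) = 0.01428.
Because the samples are independent, SE_diff = √(0.00998² + 0.01428²) = 0.01742.

0.01742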